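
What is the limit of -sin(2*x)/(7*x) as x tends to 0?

-2/7

Substitution gives 0/0.
Write it as (2/(-7))·sin(2x)/(2x); since sin(u)/u → 1, the limit is -2/7.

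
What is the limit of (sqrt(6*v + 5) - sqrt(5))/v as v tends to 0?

3*√(5)/5

Substitution gives 0/0. Multiply numerator and denominator by the conjugate √(5 + 6v) + √5.
The numerator becomes (5 + 6v) − 5 = 6v, so the expression simplifies to 6/(√(5 + 6v) + √5).
Letting v → 0 gives 6/(2√5) = 3*√(5)/5.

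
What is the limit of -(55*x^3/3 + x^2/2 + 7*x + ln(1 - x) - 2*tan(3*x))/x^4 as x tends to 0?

Substitution gives 0/0; apply L'Hôpital's rule 4 times.
After differentiating numerator and denominator 4 times the quotient is (1296*tan(3*x)/cos(3*x)^2 - 3888*tan(3*x)/cos(3*x)^4 - 6/(x - 1)^4)/(-24); at x = 0 this is 1/4.

1/4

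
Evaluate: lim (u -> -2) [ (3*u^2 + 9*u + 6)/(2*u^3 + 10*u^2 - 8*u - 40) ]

Direct substitution gives 0/0, so factor. Both numerator and denominator have (u + 2) as a factor.
After cancelling, the expression reduces to (3*u + 3)/(2*u^2 + 6*u - 20).
Substituting u = -2 gives 1/8.

1/8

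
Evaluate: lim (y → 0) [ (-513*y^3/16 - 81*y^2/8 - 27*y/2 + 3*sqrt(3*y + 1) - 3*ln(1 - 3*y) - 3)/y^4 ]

Substitution gives 0/0 (the numerator vanishes to order 4).
Expand each term to order y^4: the coefficient of y^4 in -3·ln(1 - 3y) is 243/4 and in 3·√(1 + 3y) is -1215/128.
Lower-order terms cancel with the polynomial part, so the numerator is (6561/128)·y^4 + o(y^4), and the limit is (6561/128)/(1) = 6561/128.

6561/128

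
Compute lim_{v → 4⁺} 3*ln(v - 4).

-∞

As v → 4⁺, v - 4 → 0⁺ and ln(v - 4) → −∞.
Multiplying by 3 gives -∞.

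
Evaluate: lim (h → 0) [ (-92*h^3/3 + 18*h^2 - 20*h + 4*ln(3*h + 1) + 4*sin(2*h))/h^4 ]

Substitution gives 0/0; apply L'Hôpital's rule 4 times.
After differentiating numerator and denominator 4 times the quotient is (64*sin(2*h) - 1944/(3*h + 1)^4)/(24); at h = 0 this is -81.

-81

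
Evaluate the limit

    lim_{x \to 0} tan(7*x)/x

7

Substitution gives 0/0.
Since tan(u)/u → 1 as u → 0, tan(7x)/(7x) → 1 and the limit is 7.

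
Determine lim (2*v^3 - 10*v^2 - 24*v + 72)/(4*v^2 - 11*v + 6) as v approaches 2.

Since v = 2 makes numerator and denominator zero, (v - 2) divides both.
Cancelling it gives (2*v^2 - 6*v - 36)/(4*v - 3); now plug in v = 2 to get -8.

-8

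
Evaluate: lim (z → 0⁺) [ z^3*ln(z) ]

This is a 0·(−∞) form. Rewrite as 1·ln(z) / z^(−3) and apply L'Hôpital:
the derivative quotient is 1·(1/z) / (−3·z^(−4)) = (-1/3)·z^3 → 0.

0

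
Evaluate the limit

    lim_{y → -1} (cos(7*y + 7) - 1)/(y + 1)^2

-49/2

Direct substitution gives 0/0.
Apply L'Hôpital: lim (-7*sin(7*y + 7))/(2*y + 2), still 0/0.
After 2 applications of L'Hôpital's rule the quotient is (-49*cos(7*y + 7))/(2); substituting y = -1 gives -49/2.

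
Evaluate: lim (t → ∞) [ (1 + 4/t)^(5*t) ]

The base → 1 and the exponent → ∞: a 1^∞ form.
Take logarithms: (5t)·ln(1 + 4/t). Since ln(1+u) ~ u for small u, this behaves like (5t)·(4/t) → 20.
So the limit is e^(20).

e^(20)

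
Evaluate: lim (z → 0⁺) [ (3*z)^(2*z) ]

1

Base → 0⁺ and exponent → 0⁺: a 0^0 form.
Take logs: 2z·ln(3z). This is 0·(−∞); rewriting as ln(3z)/(1/(2z)) and applying L'Hôpital gives 0.
Hence the limit is e^0 = 1.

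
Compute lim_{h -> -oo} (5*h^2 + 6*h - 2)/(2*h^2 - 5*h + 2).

5/2

Numerator and denominator both have degree 2.
Dividing every term by h^2, all lower-order terms vanish and the limit is the ratio of leading coefficients, 5/(2) = 5/2.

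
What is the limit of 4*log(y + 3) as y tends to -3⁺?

-∞

As y → -3⁺, y + 3 → 0⁺ and ln(y + 3) → −∞.
Multiplying by 4 gives -∞.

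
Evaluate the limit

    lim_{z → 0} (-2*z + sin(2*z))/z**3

Direct substitution gives 0/0.
Apply L'Hôpital: lim (2*cos(2*z) - 2)/(3*z^2), still 0/0.
Apply L'Hôpital: lim (-4*sin(2*z))/(6*z), still 0/0.
After 3 applications of L'Hôpital's rule the quotient is (-8*cos(2*z))/(6); substituting z = 0 gives -4/3.

-4/3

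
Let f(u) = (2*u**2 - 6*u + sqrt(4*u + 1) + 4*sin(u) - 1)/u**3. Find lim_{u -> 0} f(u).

10/3

Substitution gives 0/0; apply L'Hôpital's rule 3 times.
After differentiating numerator and denominator 3 times the quotient is (-4*cos(u) + 24/(4*u + 1)^(5/2))/(6); at u = 0 this is 10/3.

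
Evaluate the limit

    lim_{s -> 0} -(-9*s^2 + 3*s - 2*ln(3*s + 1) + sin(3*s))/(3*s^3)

Substitution gives 0/0 (the numerator vanishes to order 3).
Expand each term to order s^3: the coefficient of s^3 in -2·ln(1 + 3s) is -18 and in sin(3s) is -9/2.
Lower-order terms cancel with the polynomial part, so the numerator is (-45/2)·s^3 + o(s^3), and the limit is (-45/2)/(-3) = 15/2.

15/2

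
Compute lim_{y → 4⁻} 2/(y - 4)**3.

-∞

As y → 4⁻, (y - 4) → 0⁻, so (y - 4)^3 → 0⁻ and 2/(y - 4)^3 → -∞.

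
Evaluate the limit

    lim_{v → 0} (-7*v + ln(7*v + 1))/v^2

-49/2

Direct substitution gives 0/0.
Apply L'Hôpital: lim (-7 + 7/(7*v + 1))/(2*v), still 0/0.
After 2 applications of L'Hôpital's rule the quotient is (-49/(7*v + 1)^2)/(2); substituting v = 0 gives -49/2.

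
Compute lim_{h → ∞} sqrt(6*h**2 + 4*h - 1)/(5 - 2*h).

For large |h|, √(6*h^2 + 4*h - 1) ≈ √6·|h| and the denominator ≈ -2h.
Since h → +∞, |h| = h, giving √6/(-2) = -√(6)/2.

-√(6)/2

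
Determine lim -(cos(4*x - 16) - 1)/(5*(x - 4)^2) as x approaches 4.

Direct substitution gives 0/0.
Apply L'Hôpital: lim (-4*sin(4*x - 16))/(40 - 10*x), still 0/0.
After 2 applications of L'Hôpital's rule the quotient is (-16*cos(4*x - 16))/(-10); substituting x = 4 gives 8/5.

8/5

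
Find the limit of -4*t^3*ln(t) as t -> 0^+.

This is a 0·(−∞) form. Rewrite as -4·ln(t) / t^(−3) and apply L'Hôpital:
the derivative quotient is -4·(1/t) / (−3·t^(−4)) = (4/3)·t^3 → 0.

0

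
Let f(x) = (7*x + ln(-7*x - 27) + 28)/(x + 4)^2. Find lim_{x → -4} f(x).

-49/2

Direct substitution gives 0/0.
Apply L'Hôpital: lim (7 - 7/(-7*x - 27))/(2*x + 8), still 0/0.
After 2 applications of L'Hôpital's rule the quotient is (-49/(-7*x - 27)^2)/(2); substituting x = -4 gives -49/2.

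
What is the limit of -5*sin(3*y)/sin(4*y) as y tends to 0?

-15/4

Substitution gives 0/0.
Divide numerator and denominator by y: sin(3y)/y → 3 and sin(4y)/y → 4, so the limit is -5·3/4 = -15/4.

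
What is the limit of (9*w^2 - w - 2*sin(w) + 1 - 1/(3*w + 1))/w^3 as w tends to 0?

82/3

Substitution gives 0/0; apply L'Hôpital's rule 3 times.
After differentiating numerator and denominator 3 times the quotient is (2*cos(w) + 162/(3*w + 1)^4)/(6); at w = 0 this is 82/3.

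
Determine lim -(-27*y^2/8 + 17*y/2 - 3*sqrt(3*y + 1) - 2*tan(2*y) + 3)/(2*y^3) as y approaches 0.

Substitution gives 0/0 (the numerator vanishes to order 3).
Expand each term to order y^3: the coefficient of y^3 in -2·tan(2y) is -16/3 and in -3·√(1 + 3y) is -81/16.
Lower-order terms cancel with the polynomial part, so the numerator is (-499/48)·y^3 + o(y^3), and the limit is (-499/48)/(-2) = 499/96.

499/96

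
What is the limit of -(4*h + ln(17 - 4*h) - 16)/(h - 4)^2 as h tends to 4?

8

Direct substitution gives 0/0.
Apply L'Hôpital: lim (4 - 4/(17 - 4*h))/(8 - 2*h), still 0/0.
After 2 applications of L'Hôpital's rule the quotient is (-16/(17 - 4*h)^2)/(-2); substituting h = 4 gives 8.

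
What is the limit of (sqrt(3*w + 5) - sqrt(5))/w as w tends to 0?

Substitution gives 0/0. Multiply numerator and denominator by the conjugate √(5 + 3w) + √5.
The numerator becomes (5 + 3w) − 5 = 3w, so the expression simplifies to 3/(√(5 + 3w) + √5).
Letting w → 0 gives 3/(2√5) = 3*√(5)/10.

3*√(5)/10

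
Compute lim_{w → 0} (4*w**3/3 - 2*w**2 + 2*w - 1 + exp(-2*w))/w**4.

2/3

Direct substitution gives 0/0.
Apply L'Hôpital: lim (4*w^2 - 4*w + 2 - 2*e^(-2*w))/(4*w^3), still 0/0.
Apply L'Hôpital: lim (8*w - 4 + 4*e^(-2*w))/(12*w^2), still 0/0.
Apply L'Hôpital: lim (8 - 8*e^(-2*w))/(24*w), still 0/0.
After 4 applications of L'Hôpital's rule the quotient is (16*e^(-2*w))/(24); substituting w = 0 gives 2/3.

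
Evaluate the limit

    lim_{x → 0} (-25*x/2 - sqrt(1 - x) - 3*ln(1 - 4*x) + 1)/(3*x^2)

Substitution gives 0/0 (the numerator vanishes to order 2).
Expand each term to order x^2: the coefficient of x^2 in -3·ln(1 - 4x) is 24 and in −√(1 - x) is 1/8.
Lower-order terms cancel with the polynomial part, so the numerator is (193/8)·x^2 + o(x^2), and the limit is (193/8)/(3) = 193/24.

193/24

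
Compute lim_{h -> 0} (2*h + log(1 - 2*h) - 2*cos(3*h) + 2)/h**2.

Substitution gives 0/0 (the numerator vanishes to order 2).
Expand each term to order h^2: the coefficient of h^2 in -2·cos(3h) is 9 and in ln(1 - 2h) is -2.
Lower-order terms cancel with the polynomial part, so the numerator is (7)·h^2 + o(h^2), and the limit is (7)/(1) = 7.

7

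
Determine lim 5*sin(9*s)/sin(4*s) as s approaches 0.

45/4

Substitution gives 0/0.
Divide numerator and denominator by s: sin(9s)/s → 9 and sin(4s)/s → 4, so the limit is 5·9/4 = 45/4.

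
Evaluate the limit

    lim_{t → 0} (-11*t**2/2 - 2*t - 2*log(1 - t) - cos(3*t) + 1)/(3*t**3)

2/9

Substitution gives 0/0 (the numerator vanishes to order 3).
Expand each term to order t^3: the coefficient of t^3 in -2·ln(1 - t) is 2/3 and in −cos(3t) is 0.
Lower-order terms cancel with the polynomial part, so the numerator is (2/3)·t^3 + o(t^3), and the limit is (2/3)/(3) = 2/9.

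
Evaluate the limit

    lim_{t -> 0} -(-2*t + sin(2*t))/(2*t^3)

Direct substitution gives 0/0.
Apply L'Hôpital: lim (2*cos(2*t) - 2)/(-6*t^2), still 0/0.
Apply L'Hôpital: lim (-4*sin(2*t))/(-12*t), still 0/0.
After 3 applications of L'Hôpital's rule the quotient is (-8*cos(2*t))/(-12); substituting t = 0 gives 2/3.

2/3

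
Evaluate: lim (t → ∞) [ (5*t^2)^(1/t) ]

1

Base → ∞ and exponent → 0: an ∞^0 form.
Take logs: (1/t)·ln(5·t^2) = (ln 5 + 2·ln t)/t → 0.
So the limit is e^0 = 1.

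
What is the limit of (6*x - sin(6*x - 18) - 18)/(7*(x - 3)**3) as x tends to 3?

36/7

Direct substitution gives 0/0.
Apply L'Hôpital: lim (6 - 6*cos(6*x - 18))/(21*(x - 3)^2), still 0/0.
Apply L'Hôpital: lim (36*sin(6*x - 18))/(42*x - 126), still 0/0.
After 3 applications of L'Hôpital's rule the quotient is (216*cos(6*x - 18))/(42); substituting x = 3 gives 36/7.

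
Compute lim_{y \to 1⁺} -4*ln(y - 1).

∞

As y → 1⁺, y - 1 → 0⁺ and ln(y - 1) → −∞.
Multiplying by -4 gives ∞.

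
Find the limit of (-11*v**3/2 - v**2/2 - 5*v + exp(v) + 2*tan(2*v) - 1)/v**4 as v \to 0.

1/24

Substitution gives 0/0 (the numerator vanishes to order 4).
Expand each term to order v^4: the coefficient of v^4 in 2·tan(2v) is 0 and in e^(v) is 1/24.
Lower-order terms cancel with the polynomial part, so the numerator is (1/24)·v^4 + o(v^4), and the limit is (1/24)/(1) = 1/24.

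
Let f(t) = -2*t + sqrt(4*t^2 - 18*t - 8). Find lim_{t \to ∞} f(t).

This has the form ∞ − ∞. Multiply and divide by the conjugate √(4*t^2 - 18*t - 8) + 2t.
That gives (-18t - 8) / (√(4*t^2 - 18*t - 8) + 2t).
Divide numerator and denominator by t: the limit is -18/(2·2) = -9/2.

-9/2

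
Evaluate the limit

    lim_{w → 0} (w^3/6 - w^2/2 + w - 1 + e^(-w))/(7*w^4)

Direct substitution gives 0/0.
Apply L'Hôpital: lim (w^2/2 - w + 1 - e^(-w))/(28*w^3), still 0/0.
Apply L'Hôpital: lim (w - 1 + e^(-w))/(84*w^2), still 0/0.
Apply L'Hôpital: lim (1 - e^(-w))/(168*w), still 0/0.
After 4 applications of L'Hôpital's rule the quotient is (e^(-w))/(168); substituting w = 0 gives 1/168.

1/168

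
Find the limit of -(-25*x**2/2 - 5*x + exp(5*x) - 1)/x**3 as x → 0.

-125/6

Direct substitution gives 0/0.
Apply L'Hôpital: lim (-25*x + 5*e^(5*x) - 5)/(-3*x^2), still 0/0.
Apply L'Hôpital: lim (25*e^(5*x) - 25)/(-6*x), still 0/0.
After 3 applications of L'Hôpital's rule the quotient is (125*e^(5*x))/(-6); substituting x = 0 gives -125/6.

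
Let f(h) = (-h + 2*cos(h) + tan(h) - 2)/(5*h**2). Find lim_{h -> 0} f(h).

Substitution gives 0/0 (the numerator vanishes to order 2).
Expand each term to order h^2: the coefficient of h^2 in tan(h) is 0 and in 2·cos(h) is -1.
Lower-order terms cancel with the polynomial part, so the numerator is (-1)·h^2 + o(h^2), and the limit is (-1)/(5) = -1/5.

-1/5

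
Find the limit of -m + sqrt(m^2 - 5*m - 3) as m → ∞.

-5/2

This has the form ∞ − ∞. Multiply and divide by the conjugate √(m^2 - 5*m - 3) + m.
That gives (-5m - 3) / (√(m^2 - 5*m - 3) + m).
Divide numerator and denominator by m: the limit is -5/(2·1) = -5/2.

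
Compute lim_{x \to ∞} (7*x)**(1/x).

1

Base → ∞ and exponent → 0: an ∞^0 form.
Take logs: (1/x)·ln(7·x^1) = (ln 7 + 1·ln x)/x → 0.
So the limit is e^0 = 1.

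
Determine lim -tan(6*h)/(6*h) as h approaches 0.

-1

Substitution gives 0/0.
Since tan(u)/u → 1 as u → 0, tan(6h)/(6h) → 1 and the limit is 6/(-6) = -1.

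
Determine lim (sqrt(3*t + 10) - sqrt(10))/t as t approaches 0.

A 0/0 form; rationalise with √(10 + 3t) + √10. This collapses the numerator to 3t, leaving 3/(√(10 + 3t) + √10) → 3/(2√10) = 3*√(10)/20.

3*√(10)/20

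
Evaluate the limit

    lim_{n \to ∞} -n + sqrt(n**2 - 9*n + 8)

-9/2

An ∞ − ∞ form. Rationalising with the conjugate, the difference becomes (-9n + 8) / (√(n^2 - 9*n + 8) + n).
For large n the denominator behaves like 2·n, so the quotient tends to -9/2 = -9/2.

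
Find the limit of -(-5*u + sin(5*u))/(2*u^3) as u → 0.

Direct substitution gives 0/0.
Apply L'Hôpital: lim (5*cos(5*u) - 5)/(-6*u^2), still 0/0.
Apply L'Hôpital: lim (-25*sin(5*u))/(-12*u), still 0/0.
After 3 applications of L'Hôpital's rule the quotient is (-125*cos(5*u))/(-12); substituting u = 0 gives 125/12.

125/12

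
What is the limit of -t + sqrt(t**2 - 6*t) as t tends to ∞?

An ∞ − ∞ form. Rationalising with the conjugate, the difference becomes (-6t) / (√(t^2 - 6*t) + t).
For large t the denominator behaves like 2·t, so the quotient tends to -6/2 = -3.

-3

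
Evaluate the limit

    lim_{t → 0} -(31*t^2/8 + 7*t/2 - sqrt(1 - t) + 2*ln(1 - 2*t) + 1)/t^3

253/48

Substitution gives 0/0; apply L'Hôpital's rule 3 times.
After differentiating numerator and denominator 3 times the quotient is (32/(2*t - 1)^3 + 3/(8*(1 - t)^(5/2)))/(-6); at t = 0 this is 253/48.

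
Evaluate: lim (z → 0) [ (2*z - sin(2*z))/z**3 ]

Direct substitution gives 0/0.
Apply L'Hôpital: lim (2 - 2*cos(2*z))/(3*z^2), still 0/0.
Apply L'Hôpital: lim (4*sin(2*z))/(6*z), still 0/0.
After 3 applications of L'Hôpital's rule the quotient is (8*cos(2*z))/(6); substituting z = 0 gives 4/3.

4/3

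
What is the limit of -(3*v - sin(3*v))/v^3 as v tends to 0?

Direct substitution gives 0/0.
Apply L'Hôpital: lim (3 - 3*cos(3*v))/(-3*v^2), still 0/0.
Apply L'Hôpital: lim (9*sin(3*v))/(-6*v), still 0/0.
After 3 applications of L'Hôpital's rule the quotient is (27*cos(3*v))/(-6); substituting v = 0 gives -9/2.

-9/2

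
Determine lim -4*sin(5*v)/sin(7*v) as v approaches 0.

Substitution gives 0/0.
Divide numerator and denominator by v: sin(5v)/v → 5 and sin(7v)/v → 7, so the limit is -4·5/7 = -20/7.

-20/7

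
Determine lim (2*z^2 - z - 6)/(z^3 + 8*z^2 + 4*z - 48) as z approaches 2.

7/48

At z = 2 both the top and bottom vanish — a removable singularity. Factoring out (z - 2) from each leaves (2*z + 3)/(z^2 + 10*z + 24), which at z = 2 equals 7/48.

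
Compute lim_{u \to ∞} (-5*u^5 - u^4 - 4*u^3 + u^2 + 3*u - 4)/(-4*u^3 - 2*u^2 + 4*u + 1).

∞

The numerator has higher degree (5 > 3); the quotient behaves like (-5/(-4))·u^2 for large |u|.
As u → +∞ this diverges to ∞.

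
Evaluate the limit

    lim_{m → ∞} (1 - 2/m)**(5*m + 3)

e^(-10)

Write it as [(1 - 2/m)^m]^(5) · (1 - 2/m)^(3). The bracketed term tends to e^(-2) and the second factor to 1, so the limit is e^(-10).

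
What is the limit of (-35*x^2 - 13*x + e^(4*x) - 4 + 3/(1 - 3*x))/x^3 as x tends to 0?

275/3

Substitution gives 0/0; apply L'Hôpital's rule 3 times.
After differentiating numerator and denominator 3 times the quotient is (64*e^(4*x) + 486/(3*x - 1)^4)/(6); at x = 0 this is 275/3.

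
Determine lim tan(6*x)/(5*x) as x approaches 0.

6/5

Substitution gives 0/0.
Since tan(u)/u → 1 as u → 0, tan(6x)/(6x) → 1 and the limit is 6/5.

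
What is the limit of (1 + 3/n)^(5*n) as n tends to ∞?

The base → 1 and the exponent → ∞: a 1^∞ form.
Take logarithms: (5n)·ln(1 + 3/n). Since ln(1+u) ~ u for small u, this behaves like (5n)·(3/n) → 15.
So the limit is e^(15).

e^(15)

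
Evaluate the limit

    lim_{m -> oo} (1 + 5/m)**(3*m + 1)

e^(15)

Write it as [(1 + 5/m)^m]^(3) · (1 + 5/m)^(1). The bracketed term tends to e^(5) and the second factor to 1, so the limit is e^(15).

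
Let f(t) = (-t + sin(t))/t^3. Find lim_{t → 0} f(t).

Direct substitution gives 0/0.
Apply L'Hôpital: lim (cos(t) - 1)/(3*t^2), still 0/0.
Apply L'Hôpital: lim (-sin(t))/(6*t), still 0/0.
After 3 applications of L'Hôpital's rule the quotient is (-cos(t))/(6); substituting t = 0 gives -1/6.

-1/6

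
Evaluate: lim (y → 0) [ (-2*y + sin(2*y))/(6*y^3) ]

Direct substitution gives 0/0.
Apply L'Hôpital: lim (2*cos(2*y) - 2)/(18*y^2), still 0/0.
Apply L'Hôpital: lim (-4*sin(2*y))/(36*y), still 0/0.
After 3 applications of L'Hôpital's rule the quotient is (-8*cos(2*y))/(36); substituting y = 0 gives -2/9.

-2/9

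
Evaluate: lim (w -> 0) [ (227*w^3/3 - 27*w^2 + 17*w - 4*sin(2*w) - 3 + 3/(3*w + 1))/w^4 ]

243

Substitution gives 0/0; apply L'Hôpital's rule 4 times.
After differentiating numerator and denominator 4 times the quotient is (-64*sin(2*w) + 5832/(3*w + 1)^5)/(24); at w = 0 this is 243.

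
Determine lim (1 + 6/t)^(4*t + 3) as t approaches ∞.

Let L be the limit and take ln: ln L = lim (4t + 3)·ln(1 + 6/t) = lim (4t + 3)·(6/t + O(1/t²)) = 24.
Hence L = e^(24).

e^(24)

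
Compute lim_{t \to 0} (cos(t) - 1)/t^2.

-1/2

Direct substitution gives 0/0.
Apply L'Hôpital: lim (-sin(t))/(2*t), still 0/0.
After 2 applications of L'Hôpital's rule the quotient is (-cos(t))/(2); substituting t = 0 gives -1/2.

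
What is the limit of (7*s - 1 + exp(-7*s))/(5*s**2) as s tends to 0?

49/10

Direct substitution gives 0/0.
Apply L'Hôpital: lim (7 - 7*e^(-7*s))/(10*s), still 0/0.
After 2 applications of L'Hôpital's rule the quotient is (49*e^(-7*s))/(10); substituting s = 0 gives 49/10.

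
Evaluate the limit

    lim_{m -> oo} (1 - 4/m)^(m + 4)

e^(-4)

Let L be the limit and take ln: ln L = lim (m + 4)·ln(1 - 4/m) = lim (m + 4)·(-4/m + O(1/m²)) = -4.
Hence L = e^(-4).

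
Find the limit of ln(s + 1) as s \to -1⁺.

-∞

As s → -1⁺, s + 1 → 0⁺ and ln(s + 1) → −∞.
Multiplying by 1 gives -∞.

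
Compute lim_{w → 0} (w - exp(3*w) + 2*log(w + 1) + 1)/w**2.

Substitution gives 0/0; apply L'Hôpital's rule 2 times.
After differentiating numerator and denominator 2 times the quotient is (-9*e^(3*w) - 2/(w + 1)^2)/(2); at w = 0 this is -11/2.

-11/2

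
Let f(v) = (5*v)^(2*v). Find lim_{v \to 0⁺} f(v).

1

Base → 0⁺ and exponent → 0⁺: a 0^0 form.
Take logs: 2v·ln(5v). This is 0·(−∞); rewriting as ln(5v)/(1/(2v)) and applying L'Hôpital gives 0.
Hence the limit is e^0 = 1.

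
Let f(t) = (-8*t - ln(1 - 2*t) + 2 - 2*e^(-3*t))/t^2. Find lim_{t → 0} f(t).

-7

Substitution gives 0/0; apply L'Hôpital's rule 2 times.
After differentiating numerator and denominator 2 times the quotient is (-18*e^(-3*t) + 4/(2*t - 1)^2)/(2); at t = 0 this is -7.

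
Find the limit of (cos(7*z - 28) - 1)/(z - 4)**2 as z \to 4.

Direct substitution gives 0/0.
Apply L'Hôpital: lim (-7*sin(7*z - 28))/(2*z - 8), still 0/0.
After 2 applications of L'Hôpital's rule the quotient is (-49*cos(7*z - 28))/(2); substituting z = 4 gives -49/2.

-49/2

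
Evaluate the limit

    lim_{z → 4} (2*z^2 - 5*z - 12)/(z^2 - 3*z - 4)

11/5

Direct substitution gives 0/0, so factor. Both numerator and denominator have (z - 4) as a factor.
After cancelling, the expression reduces to (2*z + 3)/(z + 1).
Substituting z = 4 gives 11/5.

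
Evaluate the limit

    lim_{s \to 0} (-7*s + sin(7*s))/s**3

-343/6

Direct substitution gives 0/0.
Apply L'Hôpital: lim (7*cos(7*s) - 7)/(3*s^2), still 0/0.
Apply L'Hôpital: lim (-49*sin(7*s))/(6*s), still 0/0.
After 3 applications of L'Hôpital's rule the quotient is (-343*cos(7*s))/(6); substituting s = 0 gives -343/6.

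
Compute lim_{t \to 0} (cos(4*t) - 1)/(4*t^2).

-2

Direct substitution gives 0/0.
Apply L'Hôpital: lim (-4*sin(4*t))/(8*t), still 0/0.
After 2 applications of L'Hôpital's rule the quotient is (-16*cos(4*t))/(8); substituting t = 0 gives -2.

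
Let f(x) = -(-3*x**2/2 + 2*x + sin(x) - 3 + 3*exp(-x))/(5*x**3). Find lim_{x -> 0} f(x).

Substitution gives 0/0 (the numerator vanishes to order 3).
Expand each term to order x^3: the coefficient of x^3 in 3·e^(-x) is -1/2 and in sin(x) is -1/6.
Lower-order terms cancel with the polynomial part, so the numerator is (-2/3)·x^3 + o(x^3), and the limit is (-2/3)/(-5) = 2/15.

2/15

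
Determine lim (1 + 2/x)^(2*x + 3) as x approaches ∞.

The base → 1 and the exponent → ∞: a 1^∞ form.
Take logarithms: (2x + 3)·ln(1 + 2/x). Since ln(1+u) ~ u for small u, this behaves like (2x)·(2/x) → 4.
So the limit is e^(4).

e^(4)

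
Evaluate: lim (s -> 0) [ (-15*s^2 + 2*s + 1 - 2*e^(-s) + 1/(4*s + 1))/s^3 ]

-191/3

Substitution gives 0/0; apply L'Hôpital's rule 3 times.
After differentiating numerator and denominator 3 times the quotient is (2*e^(-s) - 384/(4*s + 1)^4)/(6); at s = 0 this is -191/3.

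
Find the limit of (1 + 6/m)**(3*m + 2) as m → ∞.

e^(18)

The base → 1 and the exponent → ∞: a 1^∞ form.
Take logarithms: (3m + 2)·ln(1 + 6/m). Since ln(1+u) ~ u for small u, this behaves like (3m)·(6/m) → 18.
So the limit is e^(18).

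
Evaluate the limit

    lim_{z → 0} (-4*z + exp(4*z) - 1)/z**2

Direct substitution gives 0/0.
Apply L'Hôpital: lim (4*e^(4*z) - 4)/(2*z), still 0/0.
After 2 applications of L'Hôpital's rule the quotient is (16*e^(4*z))/(2); substituting z = 0 gives 8.

8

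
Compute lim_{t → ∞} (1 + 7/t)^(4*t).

The base → 1 and the exponent → ∞: a 1^∞ form.
Take logarithms: (4t)·ln(1 + 7/t). Since ln(1+u) ~ u for small u, this behaves like (4t)·(7/t) → 28.
So the limit is e^(28).

e^(28)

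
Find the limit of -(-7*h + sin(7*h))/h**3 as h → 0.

Direct substitution gives 0/0.
Apply L'Hôpital: lim (7*cos(7*h) - 7)/(-3*h^2), still 0/0.
Apply L'Hôpital: lim (-49*sin(7*h))/(-6*h), still 0/0.
After 3 applications of L'Hôpital's rule the quotient is (-343*cos(7*h))/(-6); substituting h = 0 gives 343/6.

343/6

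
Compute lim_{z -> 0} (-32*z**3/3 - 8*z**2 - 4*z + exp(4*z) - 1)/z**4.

Direct substitution gives 0/0.
Apply L'Hôpital: lim (-32*z^2 - 16*z + 4*e^(4*z) - 4)/(4*z^3), still 0/0.
Apply L'Hôpital: lim (-64*z + 16*e^(4*z) - 16)/(12*z^2), still 0/0.
Apply L'Hôpital: lim (64*e^(4*z) - 64)/(24*z), still 0/0.
After 4 applications of L'Hôpital's rule the quotient is (256*e^(4*z))/(24); substituting z = 0 gives 32/3.

32/3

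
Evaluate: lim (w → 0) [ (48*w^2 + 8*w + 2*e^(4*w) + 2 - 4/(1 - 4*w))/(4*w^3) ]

Substitution gives 0/0 (the numerator vanishes to order 3).
Expand each term to order w^3: the coefficient of w^3 in -4·1/(1 - 4w) is -256 and in 2·e^(4w) is 64/3.
Lower-order terms cancel with the polynomial part, so the numerator is (-704/3)·w^3 + o(w^3), and the limit is (-704/3)/(4) = -176/3.

-176/3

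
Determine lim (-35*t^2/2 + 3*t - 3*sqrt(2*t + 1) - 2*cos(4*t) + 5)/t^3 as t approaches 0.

-3/2

Substitution gives 0/0; apply L'Hôpital's rule 3 times.
After differentiating numerator and denominator 3 times the quotient is (-128*sin(4*t) - 9/(2*t + 1)^(5/2))/(6); at t = 0 this is -3/2.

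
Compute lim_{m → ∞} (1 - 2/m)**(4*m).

Write it as [(1 - 2/m)^m]^(4) · (1 - 2/m)^(0). The bracketed term tends to e^(-2) and the second factor to 1, so the limit is e^(-8).

e^(-8)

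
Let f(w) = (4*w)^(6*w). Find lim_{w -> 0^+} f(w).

Base → 0⁺ and exponent → 0⁺: a 0^0 form.
Take logs: 6w·ln(4w). This is 0·(−∞); rewriting as ln(4w)/(1/(6w)) and applying L'Hôpital gives 0.
Hence the limit is e^0 = 1.

1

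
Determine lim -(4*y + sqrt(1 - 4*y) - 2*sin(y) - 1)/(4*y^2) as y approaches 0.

1/2

Substitution gives 0/0 (the numerator vanishes to order 2).
Expand each term to order y^2: the coefficient of y^2 in -2·sin(y) is 0 and in √(1 - 4y) is -2.
Lower-order terms cancel with the polynomial part, so the numerator is (-2)·y^2 + o(y^2), and the limit is (-2)/(-4) = 1/2.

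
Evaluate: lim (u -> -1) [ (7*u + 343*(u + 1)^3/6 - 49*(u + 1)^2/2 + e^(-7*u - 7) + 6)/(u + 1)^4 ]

Direct substitution gives 0/0.
Apply L'Hôpital: lim (-49*u + 343*(u + 1)^2/2 - 7*e^(-7*u - 7) - 42)/(4*(u + 1)^3), still 0/0.
Apply L'Hôpital: lim (343*u + 49*e^(-7*u - 7) + 294)/(12*(u + 1)^2), still 0/0.
Apply L'Hôpital: lim (343 - 343*e^(-7*u - 7))/(24*u + 24), still 0/0.
After 4 applications of L'Hôpital's rule the quotient is (2401*e^(-7*u - 7))/(24); substituting u = -1 gives 2401/24.

2401/24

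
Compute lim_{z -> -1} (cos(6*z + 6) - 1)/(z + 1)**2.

-18

Direct substitution gives 0/0.
Apply L'Hôpital: lim (-6*sin(6*z + 6))/(2*z + 2), still 0/0.
After 2 applications of L'Hôpital's rule the quotient is (-36*cos(6*z + 6))/(2); substituting z = -1 gives -18.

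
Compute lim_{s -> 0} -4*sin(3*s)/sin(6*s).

-2

Substitution gives 0/0.
Divide numerator and denominator by s: sin(3s)/s → 3 and sin(6s)/s → 6, so the limit is -4·3/6 = -2.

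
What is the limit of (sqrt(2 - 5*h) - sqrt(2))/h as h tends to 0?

A 0/0 form; rationalise with √(2 - 5h) + √2. This collapses the numerator to -5h, leaving -5/(√(2 - 5h) + √2) → -5/(2√2) = -5*√(2)/4.

-5*√(2)/4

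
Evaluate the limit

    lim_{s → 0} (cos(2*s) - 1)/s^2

-2

Direct substitution gives 0/0.
Apply L'Hôpital: lim (-2*sin(2*s))/(2*s), still 0/0.
After 2 applications of L'Hôpital's rule the quotient is (-4*cos(2*s))/(2); substituting s = 0 gives -2.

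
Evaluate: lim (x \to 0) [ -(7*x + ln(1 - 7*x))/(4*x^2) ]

49/8

Direct substitution gives 0/0.
Apply L'Hôpital: lim (7 - 7/(1 - 7*x))/(-8*x), still 0/0.
After 2 applications of L'Hôpital's rule the quotient is (-49/(1 - 7*x)^2)/(-8); substituting x = 0 gives 49/8.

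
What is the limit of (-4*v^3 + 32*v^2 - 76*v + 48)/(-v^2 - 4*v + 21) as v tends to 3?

Since v = 3 makes numerator and denominator zero, (v - 3) divides both.
Cancelling it gives (-4*v^2 + 20*v - 16)/(-v - 7); now plug in v = 3 to get -4/5.

-4/5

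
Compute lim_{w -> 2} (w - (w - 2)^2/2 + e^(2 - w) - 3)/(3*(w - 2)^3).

Direct substitution gives 0/0.
Apply L'Hôpital: lim (-w - e^(2 - w) + 3)/(9*(w - 2)^2), still 0/0.
Apply L'Hôpital: lim (e^(2 - w) - 1)/(18*w - 36), still 0/0.
After 3 applications of L'Hôpital's rule the quotient is (-e^(2 - w))/(18); substituting w = 2 gives -1/18.

-1/18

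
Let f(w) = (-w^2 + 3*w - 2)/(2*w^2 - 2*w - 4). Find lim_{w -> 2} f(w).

Since w = 2 makes numerator and denominator zero, (w - 2) divides both.
Cancelling it gives (1 - w)/(2*w + 2); now plug in w = 2 to get -1/6.

-1/6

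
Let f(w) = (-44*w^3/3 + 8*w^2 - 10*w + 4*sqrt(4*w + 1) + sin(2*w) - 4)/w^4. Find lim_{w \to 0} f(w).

-40

Substitution gives 0/0 (the numerator vanishes to order 4).
Expand each term to order w^4: the coefficient of w^4 in sin(2w) is 0 and in 4·√(1 + 4w) is -40.
Lower-order terms cancel with the polynomial part, so the numerator is (-40)·w^4 + o(w^4), and the limit is (-40)/(1) = -40.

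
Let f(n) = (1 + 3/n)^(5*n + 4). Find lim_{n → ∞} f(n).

e^(15)

Let L be the limit and take ln: ln L = lim (5n + 4)·ln(1 + 3/n) = lim (5n + 4)·(3/n + O(1/n²)) = 15.
Hence L = e^(15).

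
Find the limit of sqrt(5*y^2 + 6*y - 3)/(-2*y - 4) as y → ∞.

For large |y|, √(5*y^2 + 6*y - 3) ≈ √5·|y| and the denominator ≈ -2y.
Since y → +∞, |y| = y, giving √5/(-2) = -√(5)/2.

-√(5)/2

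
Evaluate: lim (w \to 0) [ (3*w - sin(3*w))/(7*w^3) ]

Direct substitution gives 0/0.
Apply L'Hôpital: lim (3 - 3*cos(3*w))/(21*w^2), still 0/0.
Apply L'Hôpital: lim (9*sin(3*w))/(42*w), still 0/0.
After 3 applications of L'Hôpital's rule the quotient is (27*cos(3*w))/(42); substituting w = 0 gives 9/14.

9/14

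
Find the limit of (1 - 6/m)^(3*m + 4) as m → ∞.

The base → 1 and the exponent → ∞: a 1^∞ form.
Take logarithms: (3m + 4)·ln(1 - 6/m). Since ln(1+u) ~ u for small u, this behaves like (3m)·(-6/m) → -18.
So the limit is e^(-18).

e^(-18)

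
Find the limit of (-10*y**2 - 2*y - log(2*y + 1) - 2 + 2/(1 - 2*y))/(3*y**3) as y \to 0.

40/9

Substitution gives 0/0; apply L'Hôpital's rule 3 times.
After differentiating numerator and denominator 3 times the quotient is (-16/(2*y + 1)^3 + 96/(2*y - 1)^4)/(18); at y = 0 this is 40/9.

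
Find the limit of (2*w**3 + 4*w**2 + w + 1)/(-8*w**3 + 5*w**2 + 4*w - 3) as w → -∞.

-1/4

Numerator and denominator both have degree 3.
Dividing every term by w^3, all lower-order terms vanish and the limit is the ratio of leading coefficients, 2/(-8) = -1/4.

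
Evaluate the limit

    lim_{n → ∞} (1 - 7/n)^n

The base → 1 and the exponent → ∞: a 1^∞ form.
Take logarithms: (n)·ln(1 - 7/n). Since ln(1+u) ~ u for small u, this behaves like (n)·(-7/n) → -7.
So the limit is e^(-7).

e^(-7)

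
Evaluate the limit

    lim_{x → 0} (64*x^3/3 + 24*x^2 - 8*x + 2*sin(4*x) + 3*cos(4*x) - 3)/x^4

32

Substitution gives 0/0 (the numerator vanishes to order 4).
Expand each term to order x^4: the coefficient of x^4 in 3·cos(4x) is 32 and in 2·sin(4x) is 0.
Lower-order terms cancel with the polynomial part, so the numerator is (32)·x^4 + o(x^4), and the limit is (32)/(1) = 32.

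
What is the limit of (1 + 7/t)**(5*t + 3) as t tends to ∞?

Let L be the limit and take ln: ln L = lim (5t + 3)·ln(1 + 7/t) = lim (5t + 3)·(7/t + O(1/t²)) = 35.
Hence L = e^(35).

e^(35)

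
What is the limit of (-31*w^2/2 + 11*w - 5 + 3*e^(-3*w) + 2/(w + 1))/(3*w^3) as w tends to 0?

Substitution gives 0/0; apply L'Hôpital's rule 3 times.
After differentiating numerator and denominator 3 times the quotient is (-81*e^(-3*w) - 12/(w + 1)^4)/(18); at w = 0 this is -31/6.

-31/6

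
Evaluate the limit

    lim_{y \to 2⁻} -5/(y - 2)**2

As y → 2⁻, (y - 2) → 0⁻, so (y - 2)^2 → 0⁺ and -5/(y - 2)^2 → -∞.

-∞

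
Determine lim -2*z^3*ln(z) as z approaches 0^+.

This is a 0·(−∞) form. Rewrite as -2·ln(z) / z^(−3) and apply L'Hôpital:
the derivative quotient is -2·(1/z) / (−3·z^(−4)) = (2/3)·z^3 → 0.

0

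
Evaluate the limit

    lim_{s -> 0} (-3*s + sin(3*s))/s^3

Direct substitution gives 0/0.
Apply L'Hôpital: lim (3*cos(3*s) - 3)/(3*s^2), still 0/0.
Apply L'Hôpital: lim (-9*sin(3*s))/(6*s), still 0/0.
After 3 applications of L'Hôpital's rule the quotient is (-27*cos(3*s))/(6); substituting s = 0 gives -9/2.

-9/2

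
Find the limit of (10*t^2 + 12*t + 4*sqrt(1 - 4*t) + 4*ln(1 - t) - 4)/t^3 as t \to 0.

-52/3

Substitution gives 0/0; apply L'Hôpital's rule 3 times.
After differentiating numerator and denominator 3 times the quotient is (8/(t - 1)^3 - 96/(1 - 4*t)^(5/2))/(6); at t = 0 this is -52/3.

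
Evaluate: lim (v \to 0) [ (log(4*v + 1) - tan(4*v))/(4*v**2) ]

Substitution gives 0/0 (the numerator vanishes to order 2).
Expand each term to order v^2: the coefficient of v^2 in ln(1 + 4v) is -8 and in −tan(4v) is 0.
Lower-order terms cancel with the polynomial part, so the numerator is (-8)·v^2 + o(v^2), and the limit is (-8)/(4) = -2.

-2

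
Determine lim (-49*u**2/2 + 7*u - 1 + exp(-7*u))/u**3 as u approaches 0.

-343/6

Direct substitution gives 0/0.
Apply L'Hôpital: lim (-49*u + 7 - 7*e^(-7*u))/(3*u^2), still 0/0.
Apply L'Hôpital: lim (-49 + 49*e^(-7*u))/(6*u), still 0/0.
After 3 applications of L'Hôpital's rule the quotient is (-343*e^(-7*u))/(6); substituting u = 0 gives -343/6.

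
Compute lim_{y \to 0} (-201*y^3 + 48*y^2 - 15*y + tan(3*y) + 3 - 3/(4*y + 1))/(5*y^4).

-768/5

Substitution gives 0/0 (the numerator vanishes to order 4).
Expand each term to order y^4: the coefficient of y^4 in -3·1/(1 + 4y) is -768 and in tan(3y) is 0.
Lower-order terms cancel with the polynomial part, so the numerator is (-768)·y^4 + o(y^4), and the limit is (-768)/(5) = -768/5.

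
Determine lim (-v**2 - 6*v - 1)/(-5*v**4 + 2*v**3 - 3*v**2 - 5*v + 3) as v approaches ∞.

The denominator has degree 4 and the numerator degree 2. Dividing numerator and denominator by v^4 sends every term to 0 except the leading denominator term, so the limit is 0.

0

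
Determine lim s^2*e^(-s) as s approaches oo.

Write as s^2/e^{1s}, an ∞/∞ form.
Exponential growth dominates any polynomial, so repeated L'Hôpital (or the standard result) gives 0.

0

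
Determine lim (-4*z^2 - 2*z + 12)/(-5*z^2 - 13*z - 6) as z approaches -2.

At z = -2 both the top and bottom vanish — a removable singularity. Factoring out (z + 2) from each leaves (6 - 4*z)/(-5*z - 3), which at z = -2 equals 2.

2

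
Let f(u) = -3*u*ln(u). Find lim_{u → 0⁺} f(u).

This is a 0·(−∞) form. Rewrite as -3·ln(u) / u^(−1) and apply L'Hôpital:
the derivative quotient is -3·(1/u) / (−1·u^(−2)) = (3/1)·u^1 → 0.

0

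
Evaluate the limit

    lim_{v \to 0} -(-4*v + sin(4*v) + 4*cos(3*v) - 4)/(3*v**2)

Substitution gives 0/0; apply L'Hôpital's rule 2 times.
After differentiating numerator and denominator 2 times the quotient is (-16*sin(4*v) - 36*cos(3*v))/(-6); at v = 0 this is 6.

6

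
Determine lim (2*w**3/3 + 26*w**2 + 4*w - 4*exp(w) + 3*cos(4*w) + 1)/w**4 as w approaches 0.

Substitution gives 0/0 (the numerator vanishes to order 4).
Expand each term to order w^4: the coefficient of w^4 in -4·e^(w) is -1/6 and in 3·cos(4w) is 32.
Lower-order terms cancel with the polynomial part, so the numerator is (191/6)·w^4 + o(w^4), and the limit is (191/6)/(1) = 191/6.

191/6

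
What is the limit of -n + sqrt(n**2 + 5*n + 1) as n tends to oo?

This has the form ∞ − ∞. Multiply and divide by the conjugate √(n^2 + 5*n + 1) + n.
That gives (5n + 1) / (√(n^2 + 5*n + 1) + n).
Divide numerator and denominator by n: the limit is 5/(2·1) = 5/2.

5/2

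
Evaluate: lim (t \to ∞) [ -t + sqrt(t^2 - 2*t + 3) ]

-1

An ∞ − ∞ form. Rationalising with the conjugate, the difference becomes (-2t + 3) / (√(t^2 - 2*t + 3) + t).
For large t the denominator behaves like 2·t, so the quotient tends to -2/2 = -1.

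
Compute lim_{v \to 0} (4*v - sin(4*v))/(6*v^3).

Direct substitution gives 0/0.
Apply L'Hôpital: lim (4 - 4*cos(4*v))/(18*v^2), still 0/0.
Apply L'Hôpital: lim (16*sin(4*v))/(36*v), still 0/0.
After 3 applications of L'Hôpital's rule the quotient is (64*cos(4*v))/(36); substituting v = 0 gives 16/9.

16/9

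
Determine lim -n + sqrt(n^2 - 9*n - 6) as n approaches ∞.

An ∞ − ∞ form. Rationalising with the conjugate, the difference becomes (-9n - 6) / (√(n^2 - 9*n - 6) + n).
For large n the denominator behaves like 2·n, so the quotient tends to -9/2 = -9/2.

-9/2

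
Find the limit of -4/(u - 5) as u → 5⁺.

-∞

As u → 5⁺, (u - 5) → 0⁺, so (u - 5)^1 → 0⁺ and -4/(u - 5)^1 → -∞.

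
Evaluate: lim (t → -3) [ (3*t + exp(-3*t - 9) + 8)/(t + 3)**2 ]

9/2

Direct substitution gives 0/0.
Apply L'Hôpital: lim (3 - 3*e^(-3*t - 9))/(2*t + 6), still 0/0.
After 2 applications of L'Hôpital's rule the quotient is (9*e^(-3*t - 9))/(2); substituting t = -3 gives 9/2.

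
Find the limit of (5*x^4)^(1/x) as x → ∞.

1

Base → ∞ and exponent → 0: an ∞^0 form.
Take logs: (1/x)·ln(5·x^4) = (ln 5 + 4·ln x)/x → 0.
So the limit is e^0 = 1.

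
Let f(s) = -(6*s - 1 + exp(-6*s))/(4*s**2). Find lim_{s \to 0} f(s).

Direct substitution gives 0/0.
Apply L'Hôpital: lim (6 - 6*e^(-6*s))/(-8*s), still 0/0.
After 2 applications of L'Hôpital's rule the quotient is (36*e^(-6*s))/(-8); substituting s = 0 gives -9/2.

-9/2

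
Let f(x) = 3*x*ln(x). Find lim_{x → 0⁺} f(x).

This is a 0·(−∞) form. Rewrite as 3·ln(x) / x^(−1) and apply L'Hôpital:
the derivative quotient is 3·(1/x) / (−1·x^(−2)) = (-3/1)·x^1 → 0.

0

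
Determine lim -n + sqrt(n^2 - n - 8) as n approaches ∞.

An ∞ − ∞ form. Rationalising with the conjugate, the difference becomes (-n - 8) / (√(n^2 - n - 8) + n).
For large n the denominator behaves like 2·n, so the quotient tends to -1/2 = -1/2.

-1/2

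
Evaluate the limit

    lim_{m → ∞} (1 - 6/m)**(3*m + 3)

Write it as [(1 - 6/m)^m]^(3) · (1 - 6/m)^(3). The bracketed term tends to e^(-6) and the second factor to 1, so the limit is e^(-18).

e^(-18)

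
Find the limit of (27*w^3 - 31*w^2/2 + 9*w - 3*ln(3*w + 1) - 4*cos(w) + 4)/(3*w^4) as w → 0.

Substitution gives 0/0 (the numerator vanishes to order 4).
Expand each term to order w^4: the coefficient of w^4 in -3·ln(1 + 3w) is 243/4 and in -4·cos(w) is -1/6.
Lower-order terms cancel with the polynomial part, so the numerator is (727/12)·w^4 + o(w^4), and the limit is (727/12)/(3) = 727/36.

727/36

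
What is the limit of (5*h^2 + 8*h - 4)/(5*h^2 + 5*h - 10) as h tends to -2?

Since h = -2 makes numerator and denominator zero, (h + 2) divides both.
Cancelling it gives (5*h - 2)/(5*h - 5); now plug in h = -2 to get 4/5.

4/5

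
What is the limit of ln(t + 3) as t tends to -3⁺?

As t → -3⁺, t + 3 → 0⁺ and ln(t + 3) → −∞.
Multiplying by 1 gives -∞.

-∞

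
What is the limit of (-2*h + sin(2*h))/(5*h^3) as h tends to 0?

-4/15

Direct substitution gives 0/0.
Apply L'Hôpital: lim (2*cos(2*h) - 2)/(15*h^2), still 0/0.
Apply L'Hôpital: lim (-4*sin(2*h))/(30*h), still 0/0.
After 3 applications of L'Hôpital's rule the quotient is (-8*cos(2*h))/(30); substituting h = 0 gives -4/15.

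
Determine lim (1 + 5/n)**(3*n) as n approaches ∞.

e^(15)

Write it as [(1 + 5/n)^n]^(3) · (1 + 5/n)^(0). The bracketed term tends to e^(5) and the second factor to 1, so the limit is e^(15).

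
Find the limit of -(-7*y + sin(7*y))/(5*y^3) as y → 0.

Direct substitution gives 0/0.
Apply L'Hôpital: lim (7*cos(7*y) - 7)/(-15*y^2), still 0/0.
Apply L'Hôpital: lim (-49*sin(7*y))/(-30*y), still 0/0.
After 3 applications of L'Hôpital's rule the quotient is (-343*cos(7*y))/(-30); substituting y = 0 gives 343/30.

343/30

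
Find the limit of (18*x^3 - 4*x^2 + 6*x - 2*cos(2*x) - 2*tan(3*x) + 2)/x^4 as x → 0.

-4/3

Substitution gives 0/0 (the numerator vanishes to order 4).
Expand each term to order x^4: the coefficient of x^4 in -2·cos(2x) is -4/3 and in -2·tan(3x) is 0.
Lower-order terms cancel with the polynomial part, so the numerator is (-4/3)·x^4 + o(x^4), and the limit is (-4/3)/(1) = -4/3.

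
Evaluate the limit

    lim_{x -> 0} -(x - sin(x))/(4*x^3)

-1/24

Direct substitution gives 0/0.
Apply L'Hôpital: lim (1 - cos(x))/(-12*x^2), still 0/0.
Apply L'Hôpital: lim (sin(x))/(-24*x), still 0/0.
After 3 applications of L'Hôpital's rule the quotient is (cos(x))/(-24); substituting x = 0 gives -1/24.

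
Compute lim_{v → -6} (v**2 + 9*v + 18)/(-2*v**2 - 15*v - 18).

Direct substitution gives 0/0, so factor. Both numerator and denominator have (v + 6) as a factor.
After cancelling, the expression reduces to (v + 3)/(-2*v - 3).
Substituting v = -6 gives -1/3.

-1/3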